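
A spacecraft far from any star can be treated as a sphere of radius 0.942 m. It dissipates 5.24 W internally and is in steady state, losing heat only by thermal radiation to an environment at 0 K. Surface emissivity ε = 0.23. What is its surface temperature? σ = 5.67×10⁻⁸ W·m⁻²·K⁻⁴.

T ≈ 77.5 K

Steady state: internal power = radiated power, P = εσA T⁴.
Radiating area A = 4πr² = 11.15 m².
T⁴ = P/(εσA) = 5.24/(0.23·5.67×10⁻⁸·11.15) = 3.603×10⁷ K⁴.
T = (3.603×10⁷)^(1/4).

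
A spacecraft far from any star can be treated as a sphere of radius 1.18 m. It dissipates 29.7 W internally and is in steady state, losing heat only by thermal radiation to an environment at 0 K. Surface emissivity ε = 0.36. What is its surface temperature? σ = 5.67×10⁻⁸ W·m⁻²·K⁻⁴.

T ≈ 95.5 K

Steady state: internal power = radiated power, P = εσA T⁴.
Radiating area A = 4πr² = 17.50 m².
T⁴ = P/(εσA) = 29.7/(0.36·5.67×10⁻⁸·17.50) = 8.316×10⁷ K⁴.
T = (8.316×10⁷)^(1/4).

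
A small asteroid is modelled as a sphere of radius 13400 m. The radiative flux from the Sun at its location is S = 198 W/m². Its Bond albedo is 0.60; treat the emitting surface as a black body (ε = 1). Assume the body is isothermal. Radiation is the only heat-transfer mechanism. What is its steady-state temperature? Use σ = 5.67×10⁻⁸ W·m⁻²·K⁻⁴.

T ≈ 137 K

At equilibrium, absorbed power = emitted power.
Absorbing cross-section = πr² = 5.641×10⁸ m²; emitting surface = 4πr² = 2.256×10⁹ m² (ratio 4).
(1−a)S·A_cross = εσ·A_surf·T⁴  ⇒  T⁴ = (1−a)S/(4σ).
T⁴ = 0.400·198/(4·5.67×10⁻⁸) = 3.492×10⁸ K⁴.
T = (3.492×10⁸)^(1/4).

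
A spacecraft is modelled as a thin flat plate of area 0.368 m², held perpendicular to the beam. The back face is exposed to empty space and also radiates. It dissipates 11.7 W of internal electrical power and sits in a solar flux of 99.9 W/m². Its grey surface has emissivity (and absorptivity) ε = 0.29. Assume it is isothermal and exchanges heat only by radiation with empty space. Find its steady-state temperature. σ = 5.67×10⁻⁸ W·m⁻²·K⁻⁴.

At steady state, absorbed solar power + internal power = radiated power.
Absorbed: α·S·A_cross = 0.29·99.9·0.3680 = 10.66 W (cross-section A).
Total input = 10.66 + 11.7 = 22.36 W.
Radiated: εσ·A_surf·T⁴ with A_surf = 2A = 0.7360 m².
T⁴ = 22.36/(0.29·5.67×10⁻⁸·0.7360) = 1.848×10⁹ K⁴.

T ≈ 207 K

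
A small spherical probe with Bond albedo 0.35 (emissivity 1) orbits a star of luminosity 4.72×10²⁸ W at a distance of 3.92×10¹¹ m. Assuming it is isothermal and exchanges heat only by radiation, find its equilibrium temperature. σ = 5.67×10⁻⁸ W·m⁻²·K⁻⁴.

First find the stellar flux at distance d: S = L/(4πd²) = 4.72×10²⁸/(4π·(3.92×10¹¹)²) = 24440 W/m².
For an isothermal sphere, absorbed (1−a)S·πr² = emitted σ·4πr²·T⁴, so T⁴ = (1−a)S/(4σ).
T⁴ = 0.650·24440/(4·5.67×10⁻⁸) = 7.005×10¹⁰ K⁴.

T ≈ 514 K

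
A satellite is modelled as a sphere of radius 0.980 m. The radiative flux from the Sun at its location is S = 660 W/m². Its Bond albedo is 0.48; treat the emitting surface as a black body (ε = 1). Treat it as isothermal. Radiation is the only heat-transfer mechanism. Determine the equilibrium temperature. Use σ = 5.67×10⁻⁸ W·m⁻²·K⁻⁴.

T ≈ 197 K

At equilibrium, absorbed power = emitted power.
Absorbing cross-section = πr² = 3.017 m²; emitting surface = 4πr² = 12.07 m² (ratio 4).
(1−a)S·A_cross = εσ·A_surf·T⁴  ⇒  T⁴ = (1−a)S/(4σ).
T⁴ = 0.520·660/(4·5.67×10⁻⁸) = 1.513×10⁹ K⁴.
T = (1.513×10⁹)^(1/4).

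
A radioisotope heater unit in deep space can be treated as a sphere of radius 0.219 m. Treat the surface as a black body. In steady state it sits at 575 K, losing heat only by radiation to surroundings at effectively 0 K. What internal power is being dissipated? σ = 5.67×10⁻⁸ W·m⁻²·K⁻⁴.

Steady state: P = εσA T⁴.
A = 4πr² = 0.6027 m²; T⁴ = (575)⁴ = 1.093×10¹¹ K⁴.
P = 1.0 × 5.67×10⁻⁸ × 0.6027 × 1.093×10¹¹.

P ≈ 3740 W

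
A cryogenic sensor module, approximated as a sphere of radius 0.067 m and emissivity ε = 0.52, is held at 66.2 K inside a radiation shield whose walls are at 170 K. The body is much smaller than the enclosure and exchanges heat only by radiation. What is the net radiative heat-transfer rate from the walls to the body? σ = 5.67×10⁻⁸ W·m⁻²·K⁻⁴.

P_net ≈ 1.36 W

For a small grey body in a large enclosure: P_net = εσA(T_body⁴ − T_wall⁴).
A = 4πr² = 0.05641 m²; T_body⁴ − T_wall⁴ = 1.921×10⁷ − 8.352×10⁸ = -8.160×10⁸ K⁴.
|P_net| = 0.52·5.67×10⁻⁸·0.05641·8.160×10⁸.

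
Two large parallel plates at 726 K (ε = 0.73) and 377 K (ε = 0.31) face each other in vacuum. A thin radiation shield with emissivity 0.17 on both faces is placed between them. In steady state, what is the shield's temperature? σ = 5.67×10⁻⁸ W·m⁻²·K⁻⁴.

In steady state the net flux on the hot side equals that on the cold side.
σ(T₁⁴−T_s⁴)/D₁ = σ(T_s⁴−T₂⁴)/D₂, with D₁ = 1/ε₁+1/ε_s−1 = 6.252, D₂ = 1/ε_s+1/ε₂−1 = 8.108.
Solve for T_s⁴: T_s⁴ = (D₂·T₁⁴ + D₁·T₂⁴)/(D₁+D₂) = 1.657×10¹¹ K⁴.

T_s ≈ 638 K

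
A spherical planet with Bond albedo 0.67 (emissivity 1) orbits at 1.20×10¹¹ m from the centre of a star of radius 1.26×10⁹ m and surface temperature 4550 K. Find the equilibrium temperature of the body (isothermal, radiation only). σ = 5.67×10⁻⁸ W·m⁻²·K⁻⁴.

The star's surface emits σT_*⁴; at distance d the flux is S = σT_*⁴(R_*/d)².
S = 5.67×10⁻⁸·(4550)⁴·(1.26×10⁹/1.20×10¹¹)² = 2679 W/m².
For an isothermal sphere T⁴ = (1−a)S/(4σ) = 3.898×10⁹ K⁴.

T ≈ 250 K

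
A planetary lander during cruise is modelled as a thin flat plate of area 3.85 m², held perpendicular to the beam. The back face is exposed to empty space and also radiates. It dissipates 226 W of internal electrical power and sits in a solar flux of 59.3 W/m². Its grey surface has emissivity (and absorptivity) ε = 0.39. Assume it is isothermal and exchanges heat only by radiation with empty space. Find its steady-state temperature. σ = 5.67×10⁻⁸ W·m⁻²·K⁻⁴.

At steady state, absorbed solar power + internal power = radiated power.
Absorbed: α·S·A_cross = 0.39·59.3·3.850 = 89.04 W (cross-section A).
Total input = 89.04 + 226 = 315.0 W.
Radiated: εσ·A_surf·T⁴ with A_surf = 2A = 7.700 m².
T⁴ = 315.0/(0.39·5.67×10⁻⁸·7.700) = 1.850×10⁹ K⁴.

T ≈ 207 K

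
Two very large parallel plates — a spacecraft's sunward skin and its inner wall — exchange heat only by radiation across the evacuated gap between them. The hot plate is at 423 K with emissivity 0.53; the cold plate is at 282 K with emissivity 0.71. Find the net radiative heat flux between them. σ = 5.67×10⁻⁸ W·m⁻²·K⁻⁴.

q ≈ 635 W/m²

For two infinite grey parallel plates, q = σ(T₁⁴ − T₂⁴)/(1/ε₁ + 1/ε₂ − 1).
T₁⁴ − T₂⁴ = 3.202×10¹⁰ − 6.324×10⁹ = 2.569×10¹⁰ K⁴.
1/ε₁ + 1/ε₂ − 1 = 1.887 + 1.408 − 1 = 2.295.
q = 5.67×10⁻⁸ × 2.569×10¹⁰ / 2.295.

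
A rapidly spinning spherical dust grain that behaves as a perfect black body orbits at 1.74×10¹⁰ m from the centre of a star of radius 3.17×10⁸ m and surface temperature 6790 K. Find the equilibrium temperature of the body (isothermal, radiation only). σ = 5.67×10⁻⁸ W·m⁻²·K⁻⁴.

The star's surface emits σT_*⁴; at distance d the flux is S = σT_*⁴(R_*/d)².
S = 5.67×10⁻⁸·(6790)⁴·(3.17×10⁸/1.74×10¹⁰)² = 40000 W/m².
For an isothermal sphere T⁴ = (1−a)S/(4σ) = 1.764×10¹¹ K⁴.

T ≈ 648 K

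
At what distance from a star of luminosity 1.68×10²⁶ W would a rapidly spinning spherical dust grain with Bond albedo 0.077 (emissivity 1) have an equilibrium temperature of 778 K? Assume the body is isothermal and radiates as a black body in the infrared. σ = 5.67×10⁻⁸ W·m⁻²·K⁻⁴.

For an isothermal black-emitting sphere, (1−a)S·πr² = σ·4πr²·T⁴ ⇒ S = 4σT⁴/(1−a).
S = 4·5.67×10⁻⁸·(778)⁴/0.923 = 90020 W/m².
Flux falls as S = L/(4πd²), so d = √(L/(4πS)) = √(1.68×10²⁶/(4π·90020)).

d ≈ 1.22×10¹⁰ m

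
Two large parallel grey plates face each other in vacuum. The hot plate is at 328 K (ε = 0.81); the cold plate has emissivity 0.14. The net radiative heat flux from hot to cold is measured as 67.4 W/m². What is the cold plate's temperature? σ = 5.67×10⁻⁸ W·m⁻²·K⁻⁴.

T₂ ≈ 230 K

q = σ(T₁⁴ − T₂⁴)/(1/ε₁ + 1/ε₂ − 1); denominator = 7.377.
T₂⁴ = T₁⁴ − q·(1/ε₁+1/ε₂−1)/σ = 1.157×10¹⁰ − 67.4·7.377/5.67×10⁻⁸
    = 2.805×10⁹ K⁴.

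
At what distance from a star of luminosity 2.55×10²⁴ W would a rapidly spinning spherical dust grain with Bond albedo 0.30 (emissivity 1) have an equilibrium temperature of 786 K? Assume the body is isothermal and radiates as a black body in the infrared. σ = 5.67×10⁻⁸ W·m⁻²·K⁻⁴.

d ≈ 1.28×10⁹ m

For an isothermal black-emitting sphere, (1−a)S·πr² = σ·4πr²·T⁴ ⇒ S = 4σT⁴/(1−a).
S = 4·5.67×10⁻⁸·(786)⁴/0.700 = 1.237×10⁵ W/m².
Flux falls as S = L/(4πd²), so d = √(L/(4πS)) = √(2.55×10²⁴/(4π·1.237×10⁵)).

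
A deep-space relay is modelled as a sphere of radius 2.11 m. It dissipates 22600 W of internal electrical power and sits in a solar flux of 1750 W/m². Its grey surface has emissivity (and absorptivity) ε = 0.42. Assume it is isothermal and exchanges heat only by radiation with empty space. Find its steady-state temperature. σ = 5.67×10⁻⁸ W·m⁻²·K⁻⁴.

T ≈ 396 K

At steady state, absorbed solar power + internal power = radiated power.
Absorbed: α·S·A_cross = 0.42·1750·13.99 = 10280 W (cross-section πr²).
Total input = 10280 + 22600 = 32880 W.
Radiated: εσ·A_surf·T⁴ with A_surf = 4πr² = 55.95 m².
T⁴ = 32880/(0.42·5.67×10⁻⁸·55.95) = 2.468×10¹⁰ K⁴.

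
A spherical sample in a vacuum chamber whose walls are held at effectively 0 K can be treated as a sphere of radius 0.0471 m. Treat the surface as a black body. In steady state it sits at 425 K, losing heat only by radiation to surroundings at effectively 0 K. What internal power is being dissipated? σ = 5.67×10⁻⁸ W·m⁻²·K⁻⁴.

P ≈ 51.6 W

Steady state: P = εσA T⁴.
A = 4πr² = 0.02788 m²; T⁴ = (425)⁴ = 3.263×10¹⁰ K⁴.
P = 1.0 × 5.67×10⁻⁸ × 0.02788 × 3.263×10¹⁰.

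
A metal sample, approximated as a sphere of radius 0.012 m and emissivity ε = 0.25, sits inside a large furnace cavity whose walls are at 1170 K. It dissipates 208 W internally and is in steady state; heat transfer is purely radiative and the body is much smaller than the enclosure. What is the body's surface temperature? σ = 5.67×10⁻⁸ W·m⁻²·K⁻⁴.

T ≈ 1780 K

For a small grey body in a large enclosure, net radiated power = εσA(T⁴ − T_w⁴).
Steady state: P = εσA(T⁴ − T_w⁴) with A = 4πr² = 0.001810 m².
T⁴ = P/(εσA) + T_w⁴ = 208/(0.25·5.67×10⁻⁸·0.001810) + (1170)⁴
    = 8.109×10¹² + 1.874×10¹² = 9.983×10¹² K⁴.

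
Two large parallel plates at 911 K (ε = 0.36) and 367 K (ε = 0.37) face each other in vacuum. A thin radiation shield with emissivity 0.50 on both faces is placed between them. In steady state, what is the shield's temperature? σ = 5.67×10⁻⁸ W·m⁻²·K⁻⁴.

In steady state the net flux on the hot side equals that on the cold side.
σ(T₁⁴−T_s⁴)/D₁ = σ(T_s⁴−T₂⁴)/D₂, with D₁ = 1/ε₁+1/ε_s−1 = 3.778, D₂ = 1/ε_s+1/ε₂−1 = 3.703.
Solve for T_s⁴: T_s⁴ = (D₂·T₁⁴ + D₁·T₂⁴)/(D₁+D₂) = 3.501×10¹¹ K⁴.

T_s ≈ 769 K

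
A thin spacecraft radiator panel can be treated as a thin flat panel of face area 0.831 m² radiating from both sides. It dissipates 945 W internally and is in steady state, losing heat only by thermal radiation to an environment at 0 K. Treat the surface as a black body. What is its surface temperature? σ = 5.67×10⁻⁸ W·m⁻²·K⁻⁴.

Steady state: internal power = radiated power, P = εσA T⁴.
Radiating area A = 2·0.831 = 1.662 m².
T⁴ = P/(εσA) = 945/(1.0·5.67×10⁻⁸·1.662) = 1.003×10¹⁰ K⁴.
T = (1.003×10¹⁰)^(1/4).

T ≈ 316 K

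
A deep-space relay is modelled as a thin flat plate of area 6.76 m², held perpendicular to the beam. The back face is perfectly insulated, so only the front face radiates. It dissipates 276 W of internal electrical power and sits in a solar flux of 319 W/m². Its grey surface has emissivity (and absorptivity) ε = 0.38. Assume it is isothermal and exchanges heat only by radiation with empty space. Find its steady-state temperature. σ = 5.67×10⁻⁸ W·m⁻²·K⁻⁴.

T ≈ 294 K

At steady state, absorbed solar power + internal power = radiated power.
Absorbed: α·S·A_cross = 0.38·319·6.760 = 819.4 W (cross-section A).
Total input = 819.4 + 276 = 1095 W.
Radiated: εσ·A_surf·T⁴ with A_surf = A = 6.760 m².
T⁴ = 1095/(0.38·5.67×10⁻⁸·6.760) = 7.521×10⁹ K⁴.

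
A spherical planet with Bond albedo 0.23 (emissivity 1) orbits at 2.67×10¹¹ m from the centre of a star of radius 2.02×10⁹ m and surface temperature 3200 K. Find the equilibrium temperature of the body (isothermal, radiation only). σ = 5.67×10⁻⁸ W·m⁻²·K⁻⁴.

The star's surface emits σT_*⁴; at distance d the flux is S = σT_*⁴(R_*/d)².
S = 5.67×10⁻⁸·(3200)⁴·(2.02×10⁹/2.67×10¹¹)² = 340.3 W/m².
For an isothermal sphere T⁴ = (1−a)S/(4σ) = 1.155×10⁹ K⁴.

T ≈ 184 K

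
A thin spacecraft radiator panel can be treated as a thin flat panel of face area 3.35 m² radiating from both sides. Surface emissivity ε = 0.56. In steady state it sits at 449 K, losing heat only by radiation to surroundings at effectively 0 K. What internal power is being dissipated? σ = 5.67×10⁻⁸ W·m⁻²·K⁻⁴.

Steady state: P = εσA T⁴.
A = 2·3.35 = 6.700 m²; T⁴ = (449)⁴ = 4.064×10¹⁰ K⁴.
P = 0.56 × 5.67×10⁻⁸ × 6.700 × 4.064×10¹⁰.

P ≈ 8650 W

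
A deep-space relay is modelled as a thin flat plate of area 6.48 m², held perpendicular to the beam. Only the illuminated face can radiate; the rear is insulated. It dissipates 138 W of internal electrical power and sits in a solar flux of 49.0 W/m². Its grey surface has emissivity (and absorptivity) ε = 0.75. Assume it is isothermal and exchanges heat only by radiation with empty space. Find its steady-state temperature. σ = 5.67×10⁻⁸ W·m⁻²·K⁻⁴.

At steady state, absorbed solar power + internal power = radiated power.
Absorbed: α·S·A_cross = 0.75·49.0·6.480 = 238.1 W (cross-section A).
Total input = 238.1 + 138 = 376.1 W.
Radiated: εσ·A_surf·T⁴ with A_surf = A = 6.480 m².
T⁴ = 376.1/(0.75·5.67×10⁻⁸·6.480) = 1.365×10⁹ K⁴.

T ≈ 192 K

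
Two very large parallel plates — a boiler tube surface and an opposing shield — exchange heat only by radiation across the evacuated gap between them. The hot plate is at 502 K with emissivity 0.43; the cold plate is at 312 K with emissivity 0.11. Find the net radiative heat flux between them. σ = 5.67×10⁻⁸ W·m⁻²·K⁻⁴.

q ≈ 294 W/m²

For two infinite grey parallel plates, q = σ(T₁⁴ − T₂⁴)/(1/ε₁ + 1/ε₂ − 1).
T₁⁴ − T₂⁴ = 6.351×10¹⁰ − 9.476×10⁹ = 5.403×10¹⁰ K⁴.
1/ε₁ + 1/ε₂ − 1 = 2.326 + 9.091 − 1 = 10.42.
q = 5.67×10⁻⁸ × 5.403×10¹⁰ / 10.42.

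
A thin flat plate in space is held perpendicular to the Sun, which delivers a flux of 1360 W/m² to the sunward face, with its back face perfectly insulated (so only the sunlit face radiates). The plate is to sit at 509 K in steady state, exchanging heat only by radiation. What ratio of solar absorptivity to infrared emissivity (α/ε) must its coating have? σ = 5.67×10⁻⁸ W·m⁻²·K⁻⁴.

α/ε ≈ 2.80

Balance: αS·A = εσ·1A·T⁴ ⇒ α/ε = σT⁴/S.
α/ε = 5.67×10⁻⁸·(509)⁴/1360 = 5.67×10⁻⁸·6.712×10¹⁰/1360.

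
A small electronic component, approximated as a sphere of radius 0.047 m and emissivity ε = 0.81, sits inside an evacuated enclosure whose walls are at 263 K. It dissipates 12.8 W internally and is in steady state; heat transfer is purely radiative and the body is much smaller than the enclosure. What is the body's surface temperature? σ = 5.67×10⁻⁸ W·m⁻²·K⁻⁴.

For a small grey body in a large enclosure, net radiated power = εσA(T⁴ − T_w⁴).
Steady state: P = εσA(T⁴ − T_w⁴) with A = 4πr² = 0.02776 m².
T⁴ = P/(εσA) + T_w⁴ = 12.8/(0.81·5.67×10⁻⁸·0.02776) + (263)⁴
    = 1.004×10¹⁰ + 4.784×10⁹ = 1.482×10¹⁰ K⁴.

T ≈ 349 K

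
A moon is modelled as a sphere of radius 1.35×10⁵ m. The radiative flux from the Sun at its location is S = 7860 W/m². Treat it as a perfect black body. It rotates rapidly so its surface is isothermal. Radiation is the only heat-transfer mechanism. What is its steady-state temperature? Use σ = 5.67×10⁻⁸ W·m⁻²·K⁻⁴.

T ≈ 431 K

At equilibrium, absorbed power = emitted power.
Absorbing cross-section = πr² = 5.726×10¹⁰ m²; emitting surface = 4πr² = 2.290×10¹¹ m² (ratio 4).
S·A_cross = εσ·A_surf·T⁴  ⇒  T⁴ = S/(4σ).
T⁴ = 1.00·7860/(4·5.67×10⁻⁸) = 3.466×10¹⁰ K⁴.
T = (3.466×10¹⁰)^(1/4).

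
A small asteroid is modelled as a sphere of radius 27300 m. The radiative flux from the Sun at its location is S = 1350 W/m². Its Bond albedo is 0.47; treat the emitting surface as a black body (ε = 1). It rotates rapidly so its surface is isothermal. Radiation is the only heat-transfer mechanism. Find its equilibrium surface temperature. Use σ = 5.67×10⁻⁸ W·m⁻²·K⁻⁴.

T ≈ 237 K

At equilibrium, absorbed power = emitted power.
Absorbing cross-section = πr² = 2.341×10⁹ m²; emitting surface = 4πr² = 9.366×10⁹ m² (ratio 4).
(1−a)S·A_cross = εσ·A_surf·T⁴  ⇒  T⁴ = (1−a)S/(4σ).
T⁴ = 0.530·1350/(4·5.67×10⁻⁸) = 3.155×10⁹ K⁴.
T = (3.155×10⁹)^(1/4).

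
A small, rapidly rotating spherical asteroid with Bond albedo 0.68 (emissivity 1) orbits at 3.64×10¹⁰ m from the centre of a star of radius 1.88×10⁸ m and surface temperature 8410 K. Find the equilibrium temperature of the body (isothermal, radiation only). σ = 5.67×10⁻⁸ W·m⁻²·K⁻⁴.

T ≈ 321 K

The star's surface emits σT_*⁴; at distance d the flux is S = σT_*⁴(R_*/d)².
S = 5.67×10⁻⁸·(8410)⁴·(1.88×10⁸/3.64×10¹⁰)² = 7566 W/m².
For an isothermal sphere T⁴ = (1−a)S/(4σ) = 1.068×10¹⁰ K⁴.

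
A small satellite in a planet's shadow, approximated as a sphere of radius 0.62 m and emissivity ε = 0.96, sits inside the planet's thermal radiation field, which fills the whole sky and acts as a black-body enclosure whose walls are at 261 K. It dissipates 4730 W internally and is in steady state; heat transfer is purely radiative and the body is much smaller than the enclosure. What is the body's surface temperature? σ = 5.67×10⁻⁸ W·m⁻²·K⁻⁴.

T ≈ 388 K

For a small grey body in a large enclosure, net radiated power = εσA(T⁴ − T_w⁴).
Steady state: P = εσA(T⁴ − T_w⁴) with A = 4πr² = 4.831 m².
T⁴ = P/(εσA) + T_w⁴ = 4730/(0.96·5.67×10⁻⁸·4.831) + (261)⁴
    = 1.799×10¹⁰ + 4.640×10⁹ = 2.263×10¹⁰ K⁴.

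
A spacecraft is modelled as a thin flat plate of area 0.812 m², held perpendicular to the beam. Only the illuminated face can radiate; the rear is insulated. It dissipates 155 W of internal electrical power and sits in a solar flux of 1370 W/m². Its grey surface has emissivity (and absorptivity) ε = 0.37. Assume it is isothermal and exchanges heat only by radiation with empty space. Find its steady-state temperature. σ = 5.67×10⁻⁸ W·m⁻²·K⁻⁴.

At steady state, absorbed solar power + internal power = radiated power.
Absorbed: α·S·A_cross = 0.37·1370·0.8120 = 411.6 W (cross-section A).
Total input = 411.6 + 155 = 566.6 W.
Radiated: εσ·A_surf·T⁴ with A_surf = A = 0.8120 m².
T⁴ = 566.6/(0.37·5.67×10⁻⁸·0.8120) = 3.326×10¹⁰ K⁴.

T ≈ 427 K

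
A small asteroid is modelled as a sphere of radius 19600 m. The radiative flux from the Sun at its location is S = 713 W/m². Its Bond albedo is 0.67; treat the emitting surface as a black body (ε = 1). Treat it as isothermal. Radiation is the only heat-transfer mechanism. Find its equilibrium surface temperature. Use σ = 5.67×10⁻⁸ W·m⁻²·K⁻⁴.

T ≈ 179 K

At equilibrium, absorbed power = emitted power.
Absorbing cross-section = πr² = 1.207×10⁹ m²; emitting surface = 4πr² = 4.827×10⁹ m² (ratio 4).
(1−a)S·A_cross = εσ·A_surf·T⁴  ⇒  T⁴ = (1−a)S/(4σ).
T⁴ = 0.330·713/(4·5.67×10⁻⁸) = 1.037×10⁹ K⁴.
T = (1.037×10⁹)^(1/4).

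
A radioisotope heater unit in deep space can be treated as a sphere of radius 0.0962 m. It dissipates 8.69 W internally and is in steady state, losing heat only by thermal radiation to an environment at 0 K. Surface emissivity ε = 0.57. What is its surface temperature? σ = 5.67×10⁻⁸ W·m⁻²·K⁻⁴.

Steady state: internal power = radiated power, P = εσA T⁴.
Radiating area A = 4πr² = 0.1163 m².
T⁴ = P/(εσA) = 8.69/(0.57·5.67×10⁻⁸·0.1163) = 2.312×10⁹ K⁴.
T = (2.312×10⁹)^(1/4).

T ≈ 219 K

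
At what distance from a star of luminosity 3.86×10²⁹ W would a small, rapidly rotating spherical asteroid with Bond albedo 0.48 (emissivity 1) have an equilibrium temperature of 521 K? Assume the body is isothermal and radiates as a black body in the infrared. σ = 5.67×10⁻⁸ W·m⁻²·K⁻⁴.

d ≈ 9.78×10¹¹ m

For an isothermal black-emitting sphere, (1−a)S·πr² = σ·4πr²·T⁴ ⇒ S = 4σT⁴/(1−a).
S = 4·5.67×10⁻⁸·(521)⁴/0.520 = 32140 W/m².
Flux falls as S = L/(4πd²), so d = √(L/(4πS)) = √(3.86×10²⁹/(4π·32140)).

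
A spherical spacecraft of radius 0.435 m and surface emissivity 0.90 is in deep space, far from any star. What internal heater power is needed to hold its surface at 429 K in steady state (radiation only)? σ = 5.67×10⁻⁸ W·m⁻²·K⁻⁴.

P ≈ 4110 W

P = εσ·4πr²·T⁴.
4πr² = 2.378 m²; T⁴ = 3.387×10¹⁰ K⁴.
P = 0.90·5.67×10⁻⁸·2.378·3.387×10¹⁰.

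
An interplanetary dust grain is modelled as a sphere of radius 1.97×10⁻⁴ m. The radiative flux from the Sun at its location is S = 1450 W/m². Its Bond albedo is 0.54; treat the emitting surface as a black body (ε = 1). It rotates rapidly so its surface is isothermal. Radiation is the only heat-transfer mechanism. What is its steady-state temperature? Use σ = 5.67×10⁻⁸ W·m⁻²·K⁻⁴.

At equilibrium, absorbed power = emitted power.
Absorbing cross-section = πr² = 1.219×10⁻⁷ m²; emitting surface = 4πr² = 4.877×10⁻⁷ m² (ratio 4).
(1−a)S·A_cross = εσ·A_surf·T⁴  ⇒  T⁴ = (1−a)S/(4σ).
T⁴ = 0.460·1450/(4·5.67×10⁻⁸) = 2.941×10⁹ K⁴.
T = (2.941×10⁹)^(1/4).

T ≈ 233 K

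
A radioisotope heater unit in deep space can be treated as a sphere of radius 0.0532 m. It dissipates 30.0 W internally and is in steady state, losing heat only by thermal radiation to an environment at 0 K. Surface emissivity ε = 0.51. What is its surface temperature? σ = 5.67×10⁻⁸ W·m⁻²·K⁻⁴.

T ≈ 413 K

Steady state: internal power = radiated power, P = εσA T⁴.
Radiating area A = 4πr² = 0.03557 m².
T⁴ = P/(εσA) = 30.0/(0.51·5.67×10⁻⁸·0.03557) = 2.917×10¹⁰ K⁴.
T = (2.917×10¹⁰)^(1/4).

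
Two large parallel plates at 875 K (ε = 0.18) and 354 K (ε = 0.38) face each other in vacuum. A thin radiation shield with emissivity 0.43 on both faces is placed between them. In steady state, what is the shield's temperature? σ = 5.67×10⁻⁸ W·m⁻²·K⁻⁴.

In steady state the net flux on the hot side equals that on the cold side.
σ(T₁⁴−T_s⁴)/D₁ = σ(T_s⁴−T₂⁴)/D₂, with D₁ = 1/ε₁+1/ε_s−1 = 6.881, D₂ = 1/ε_s+1/ε₂−1 = 3.957.
Solve for T_s⁴: T_s⁴ = (D₂·T₁⁴ + D₁·T₂⁴)/(D₁+D₂) = 2.240×10¹¹ K⁴.

T_s ≈ 688 K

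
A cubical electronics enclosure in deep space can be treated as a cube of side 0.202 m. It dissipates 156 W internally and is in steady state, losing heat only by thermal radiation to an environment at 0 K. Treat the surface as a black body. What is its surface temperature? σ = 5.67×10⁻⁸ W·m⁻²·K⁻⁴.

Steady state: internal power = radiated power, P = εσA T⁴.
Radiating area A = 6L² = 0.2448 m².
T⁴ = P/(εσA) = 156/(1.0·5.67×10⁻⁸·0.2448) = 1.124×10¹⁰ K⁴.
T = (1.124×10¹⁰)^(1/4).

T ≈ 326 K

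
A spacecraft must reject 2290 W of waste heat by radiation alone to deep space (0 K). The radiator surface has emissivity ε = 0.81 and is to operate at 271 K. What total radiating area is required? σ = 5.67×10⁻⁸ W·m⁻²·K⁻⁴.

P = εσA T⁴ ⇒ A = P/(εσT⁴).
T⁴ = 5.394×10⁹ K⁴.
A = 2290/(0.81 × 5.67×10⁻⁸ × 5.394×10⁹).

A ≈ 9.24 m²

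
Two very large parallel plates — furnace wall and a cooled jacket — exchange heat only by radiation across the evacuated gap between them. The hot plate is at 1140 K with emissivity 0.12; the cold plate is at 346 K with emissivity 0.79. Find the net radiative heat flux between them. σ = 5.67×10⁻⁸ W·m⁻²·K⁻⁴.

For two infinite grey parallel plates, q = σ(T₁⁴ − T₂⁴)/(1/ε₁ + 1/ε₂ − 1).
T₁⁴ − T₂⁴ = 1.689×10¹² − 1.433×10¹⁰ = 1.675×10¹² K⁴.
1/ε₁ + 1/ε₂ − 1 = 8.333 + 1.266 − 1 = 8.599.
q = 5.67×10⁻⁸ × 1.675×10¹² / 8.599.

q ≈ 11000 W/m²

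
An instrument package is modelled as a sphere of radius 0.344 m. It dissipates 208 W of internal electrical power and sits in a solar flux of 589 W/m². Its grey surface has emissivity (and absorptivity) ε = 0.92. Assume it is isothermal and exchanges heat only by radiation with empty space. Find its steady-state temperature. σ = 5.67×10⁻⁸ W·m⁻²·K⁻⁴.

At steady state, absorbed solar power + internal power = radiated power.
Absorbed: α·S·A_cross = 0.92·589·0.3718 = 201.5 W (cross-section πr²).
Total input = 201.5 + 208 = 409.5 W.
Radiated: εσ·A_surf·T⁴ with A_surf = 4πr² = 1.487 m².
T⁴ = 409.5/(0.92·5.67×10⁻⁸·1.487) = 5.278×10⁹ K⁴.

T ≈ 270 K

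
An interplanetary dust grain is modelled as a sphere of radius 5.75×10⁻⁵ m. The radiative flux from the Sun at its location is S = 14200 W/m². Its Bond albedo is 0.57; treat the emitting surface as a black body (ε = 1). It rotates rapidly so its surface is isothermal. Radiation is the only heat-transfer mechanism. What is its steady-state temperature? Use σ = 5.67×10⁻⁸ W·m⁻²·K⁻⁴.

T ≈ 405 K

At equilibrium, absorbed power = emitted power.
Absorbing cross-section = πr² = 1.039×10⁻⁸ m²; emitting surface = 4πr² = 4.155×10⁻⁸ m² (ratio 4).
(1−a)S·A_cross = εσ·A_surf·T⁴  ⇒  T⁴ = (1−a)S/(4σ).
T⁴ = 0.430·14200/(4·5.67×10⁻⁸) = 2.692×10¹⁰ K⁴.
T = (2.692×10¹⁰)^(1/4).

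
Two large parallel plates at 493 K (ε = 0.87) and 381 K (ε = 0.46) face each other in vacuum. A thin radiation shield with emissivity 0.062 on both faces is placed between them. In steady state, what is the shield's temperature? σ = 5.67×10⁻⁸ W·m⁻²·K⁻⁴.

In steady state the net flux on the hot side equals that on the cold side.
σ(T₁⁴−T_s⁴)/D₁ = σ(T_s⁴−T₂⁴)/D₂, with D₁ = 1/ε₁+1/ε_s−1 = 16.28, D₂ = 1/ε_s+1/ε₂−1 = 17.30.
Solve for T_s⁴: T_s⁴ = (D₂·T₁⁴ + D₁·T₂⁴)/(D₁+D₂) = 4.065×10¹⁰ K⁴.

T_s ≈ 449 K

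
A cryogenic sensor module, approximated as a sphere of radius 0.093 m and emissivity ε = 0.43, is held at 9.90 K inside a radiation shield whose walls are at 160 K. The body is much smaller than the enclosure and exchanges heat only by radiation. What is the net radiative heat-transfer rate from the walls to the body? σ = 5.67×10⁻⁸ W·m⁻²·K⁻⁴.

P_net ≈ 1.74 W

For a small grey body in a large enclosure: P_net = εσA(T_body⁴ − T_wall⁴).
A = 4πr² = 0.1087 m²; T_body⁴ − T_wall⁴ = 9606 − 6.554×10⁸ = -6.554×10⁸ K⁴.
|P_net| = 0.43·5.67×10⁻⁸·0.1087·6.554×10⁸.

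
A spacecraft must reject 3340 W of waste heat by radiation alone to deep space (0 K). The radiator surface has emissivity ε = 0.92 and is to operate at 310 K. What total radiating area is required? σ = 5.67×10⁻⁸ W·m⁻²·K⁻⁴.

A ≈ 6.93 m²

P = εσA T⁴ ⇒ A = P/(εσT⁴).
T⁴ = 9.235×10⁹ K⁴.
A = 3340/(0.92 × 5.67×10⁻⁸ × 9.235×10⁹).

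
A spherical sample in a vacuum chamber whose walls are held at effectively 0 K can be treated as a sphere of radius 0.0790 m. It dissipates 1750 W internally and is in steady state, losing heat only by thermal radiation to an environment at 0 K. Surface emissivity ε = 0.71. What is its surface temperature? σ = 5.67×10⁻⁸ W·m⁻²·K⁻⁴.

T ≈ 863 K

Steady state: internal power = radiated power, P = εσA T⁴.
Radiating area A = 4πr² = 0.07843 m².
T⁴ = P/(εσA) = 1750/(0.71·5.67×10⁻⁸·0.07843) = 5.543×10¹¹ K⁴.
T = (5.543×10¹¹)^(1/4).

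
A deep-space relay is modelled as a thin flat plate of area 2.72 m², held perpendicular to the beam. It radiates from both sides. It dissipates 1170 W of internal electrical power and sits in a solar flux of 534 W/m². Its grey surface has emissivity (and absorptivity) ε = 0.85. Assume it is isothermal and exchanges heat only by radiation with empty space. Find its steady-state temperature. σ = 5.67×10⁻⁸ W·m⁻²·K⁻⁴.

T ≈ 309 K

At steady state, absorbed solar power + internal power = radiated power.
Absorbed: α·S·A_cross = 0.85·534·2.720 = 1235 W (cross-section A).
Total input = 1235 + 1170 = 2405 W.
Radiated: εσ·A_surf·T⁴ with A_surf = 2A = 5.440 m².
T⁴ = 2405/(0.85·5.67×10⁻⁸·5.440) = 9.172×10⁹ K⁴.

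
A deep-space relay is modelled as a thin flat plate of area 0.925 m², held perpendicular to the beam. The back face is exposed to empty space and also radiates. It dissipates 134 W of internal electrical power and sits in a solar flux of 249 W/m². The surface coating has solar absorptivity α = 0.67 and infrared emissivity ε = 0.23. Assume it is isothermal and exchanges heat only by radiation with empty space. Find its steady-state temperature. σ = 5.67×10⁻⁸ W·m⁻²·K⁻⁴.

T ≈ 331 K

At steady state, absorbed solar power + internal power = radiated power.
Absorbed: α·S·A_cross = 0.67·249·0.9250 = 154.3 W (cross-section A).
Total input = 154.3 + 134 = 288.3 W.
Radiated: εσ·A_surf·T⁴ with A_surf = 2A = 1.850 m².
T⁴ = 288.3/(0.23·5.67×10⁻⁸·1.850) = 1.195×10¹⁰ K⁴.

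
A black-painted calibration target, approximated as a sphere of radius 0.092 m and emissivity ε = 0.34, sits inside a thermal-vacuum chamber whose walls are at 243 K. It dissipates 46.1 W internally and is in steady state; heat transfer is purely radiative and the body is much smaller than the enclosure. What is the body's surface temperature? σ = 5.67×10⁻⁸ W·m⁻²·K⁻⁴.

For a small grey body in a large enclosure, net radiated power = εσA(T⁴ − T_w⁴).
Steady state: P = εσA(T⁴ − T_w⁴) with A = 4πr² = 0.1064 m².
T⁴ = P/(εσA) + T_w⁴ = 46.1/(0.34·5.67×10⁻⁸·0.1064) + (243)⁴
    = 2.248×10¹⁰ + 3.487×10⁹ = 2.597×10¹⁰ K⁴.

T ≈ 401 K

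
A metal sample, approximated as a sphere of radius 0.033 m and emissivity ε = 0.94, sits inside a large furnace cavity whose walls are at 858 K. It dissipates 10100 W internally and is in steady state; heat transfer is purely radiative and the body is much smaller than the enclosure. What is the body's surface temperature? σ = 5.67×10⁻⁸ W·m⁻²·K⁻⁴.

T ≈ 1950 K

For a small grey body in a large enclosure, net radiated power = εσA(T⁴ − T_w⁴).
Steady state: P = εσA(T⁴ − T_w⁴) with A = 4πr² = 0.01368 m².
T⁴ = P/(εσA) + T_w⁴ = 10100/(0.94·5.67×10⁻⁸·0.01368) + (858)⁴
    = 1.385×10¹³ + 5.419×10¹¹ = 1.439×10¹³ K⁴.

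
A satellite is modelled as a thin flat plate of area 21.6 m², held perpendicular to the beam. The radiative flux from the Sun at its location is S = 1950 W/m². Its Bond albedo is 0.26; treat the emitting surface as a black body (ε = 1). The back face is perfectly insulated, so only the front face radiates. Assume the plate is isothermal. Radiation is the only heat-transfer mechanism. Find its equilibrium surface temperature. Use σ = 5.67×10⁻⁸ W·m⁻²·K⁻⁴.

At equilibrium, absorbed power = emitted power.
Absorbing cross-section = A = 21.60 m²; emitting surface = A = 21.60 m² (ratio 1).
(1−a)S·A_cross = εσ·A_surf·T⁴  ⇒  T⁴ = (1−a)S/(1σ).
T⁴ = 0.740·1950/(1·5.67×10⁻⁸) = 2.545×10¹⁰ K⁴.
T = (2.545×10¹⁰)^(1/4).

T ≈ 399 K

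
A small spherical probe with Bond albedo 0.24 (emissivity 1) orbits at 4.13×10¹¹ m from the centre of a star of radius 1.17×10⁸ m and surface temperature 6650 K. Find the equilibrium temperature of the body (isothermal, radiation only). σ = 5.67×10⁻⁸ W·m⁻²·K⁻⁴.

T ≈ 73.9 K

The star's surface emits σT_*⁴; at distance d the flux is S = σT_*⁴(R_*/d)².
S = 5.67×10⁻⁸·(6650)⁴·(1.17×10⁸/4.13×10¹¹)² = 8.899 W/m².
For an isothermal sphere T⁴ = (1−a)S/(4σ) = 2.982×10⁷ K⁴.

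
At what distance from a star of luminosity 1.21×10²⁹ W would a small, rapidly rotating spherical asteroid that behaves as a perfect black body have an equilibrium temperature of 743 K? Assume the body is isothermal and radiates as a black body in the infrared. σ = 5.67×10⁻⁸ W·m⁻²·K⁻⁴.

d ≈ 3.73×10¹¹ m

For an isothermal black-emitting sphere, (1−a)S·πr² = σ·4πr²·T⁴ ⇒ S = 4σT⁴/(1−a).
S = 4·5.67×10⁻⁸·(743)⁴/1.00 = 69120 W/m².
Flux falls as S = L/(4πd²), so d = √(L/(4πS)) = √(1.21×10²⁹/(4π·69120)).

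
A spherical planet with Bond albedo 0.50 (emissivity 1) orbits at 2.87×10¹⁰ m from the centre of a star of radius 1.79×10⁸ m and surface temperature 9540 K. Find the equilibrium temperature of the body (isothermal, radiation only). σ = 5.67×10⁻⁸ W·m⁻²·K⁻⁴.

The star's surface emits σT_*⁴; at distance d the flux is S = σT_*⁴(R_*/d)².
S = 5.67×10⁻⁸·(9540)⁴·(1.79×10⁸/2.87×10¹⁰)² = 18270 W/m².
For an isothermal sphere T⁴ = (1−a)S/(4σ) = 4.028×10¹⁰ K⁴.

T ≈ 448 K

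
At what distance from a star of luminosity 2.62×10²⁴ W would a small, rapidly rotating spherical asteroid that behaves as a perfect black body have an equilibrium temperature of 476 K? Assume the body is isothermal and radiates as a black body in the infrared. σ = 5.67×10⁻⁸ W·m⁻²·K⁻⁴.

For an isothermal black-emitting sphere, (1−a)S·πr² = σ·4πr²·T⁴ ⇒ S = 4σT⁴/(1−a).
S = 4·5.67×10⁻⁸·(476)⁴/1.00 = 11640 W/m².
Flux falls as S = L/(4πd²), so d = √(L/(4πS)) = √(2.62×10²⁴/(4π·11640)).

d ≈ 4.23×10⁹ m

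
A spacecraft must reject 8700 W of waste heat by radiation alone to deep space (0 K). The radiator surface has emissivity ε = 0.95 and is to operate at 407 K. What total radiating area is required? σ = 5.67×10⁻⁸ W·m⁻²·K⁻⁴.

P = εσA T⁴ ⇒ A = P/(εσT⁴).
T⁴ = 2.744×10¹⁰ K⁴.
A = 8700/(0.95 × 5.67×10⁻⁸ × 2.744×10¹⁰).

A ≈ 5.89 m²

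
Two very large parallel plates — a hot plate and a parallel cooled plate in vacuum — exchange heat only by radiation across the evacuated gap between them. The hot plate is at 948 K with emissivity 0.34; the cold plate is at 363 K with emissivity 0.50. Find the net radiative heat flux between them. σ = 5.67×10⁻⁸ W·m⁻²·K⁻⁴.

For two infinite grey parallel plates, q = σ(T₁⁴ − T₂⁴)/(1/ε₁ + 1/ε₂ − 1).
T₁⁴ − T₂⁴ = 8.077×10¹¹ − 1.736×10¹⁰ = 7.903×10¹¹ K⁴.
1/ε₁ + 1/ε₂ − 1 = 2.941 + 2.000 − 1 = 3.941.
q = 5.67×10⁻⁸ × 7.903×10¹¹ / 3.941.

q ≈ 11400 W/m²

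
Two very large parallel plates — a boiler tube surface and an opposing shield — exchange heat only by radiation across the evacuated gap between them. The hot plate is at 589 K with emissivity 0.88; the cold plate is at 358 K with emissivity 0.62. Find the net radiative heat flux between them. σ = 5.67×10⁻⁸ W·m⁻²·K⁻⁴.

For two infinite grey parallel plates, q = σ(T₁⁴ − T₂⁴)/(1/ε₁ + 1/ε₂ − 1).
T₁⁴ − T₂⁴ = 1.204×10¹¹ − 1.643×10¹⁰ = 1.039×10¹¹ K⁴.
1/ε₁ + 1/ε₂ − 1 = 1.136 + 1.613 − 1 = 1.749.
q = 5.67×10⁻⁸ × 1.039×10¹¹ / 1.749.

q ≈ 3370 W/m²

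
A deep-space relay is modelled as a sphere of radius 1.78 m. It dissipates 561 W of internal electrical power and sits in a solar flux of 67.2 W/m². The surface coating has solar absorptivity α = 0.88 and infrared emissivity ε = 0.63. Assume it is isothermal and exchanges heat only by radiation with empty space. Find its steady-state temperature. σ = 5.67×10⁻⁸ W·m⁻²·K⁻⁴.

At steady state, absorbed solar power + internal power = radiated power.
Absorbed: α·S·A_cross = 0.88·67.2·9.954 = 588.6 W (cross-section πr²).
Total input = 588.6 + 561 = 1150 W.
Radiated: εσ·A_surf·T⁴ with A_surf = 4πr² = 39.82 m².
T⁴ = 1150/(0.63·5.67×10⁻⁸·39.82) = 8.083×10⁸ K⁴.

T ≈ 169 K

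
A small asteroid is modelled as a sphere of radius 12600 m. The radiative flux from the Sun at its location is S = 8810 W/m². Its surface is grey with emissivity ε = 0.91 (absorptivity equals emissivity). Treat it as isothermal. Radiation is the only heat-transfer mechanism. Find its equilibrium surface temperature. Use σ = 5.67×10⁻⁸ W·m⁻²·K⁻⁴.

T ≈ 444 K

At equilibrium, absorbed power = emitted power.
Absorbing cross-section = πr² = 4.988×10⁸ m²; emitting surface = 4πr² = 1.995×10⁹ m² (ratio 4).
εS·A_cross = εσ·A_surf·T⁴  ⇒  T⁴ = S/(4σ)   (ε cancels).
T⁴ = 8810/(4·5.67×10⁻⁸) = 3.884×10¹⁰ K⁴.
T = (3.884×10¹⁰)^(1/4).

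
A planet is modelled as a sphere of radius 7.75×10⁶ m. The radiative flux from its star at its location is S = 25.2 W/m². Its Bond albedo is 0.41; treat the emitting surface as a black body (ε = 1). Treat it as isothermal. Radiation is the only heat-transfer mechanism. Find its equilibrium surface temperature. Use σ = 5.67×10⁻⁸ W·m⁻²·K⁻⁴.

At equilibrium, absorbed power = emitted power.
Absorbing cross-section = πr² = 1.887×10¹⁴ m²; emitting surface = 4πr² = 7.548×10¹⁴ m² (ratio 4).
(1−a)S·A_cross = εσ·A_surf·T⁴  ⇒  T⁴ = (1−a)S/(4σ).
T⁴ = 0.590·25.2/(4·5.67×10⁻⁸) = 6.556×10⁷ K⁴.
T = (6.556×10⁷)^(1/4).

T ≈ 90.0 K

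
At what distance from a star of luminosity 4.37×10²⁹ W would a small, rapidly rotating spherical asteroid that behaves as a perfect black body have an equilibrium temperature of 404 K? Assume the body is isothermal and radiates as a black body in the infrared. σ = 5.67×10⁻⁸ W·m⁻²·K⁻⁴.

For an isothermal black-emitting sphere, (1−a)S·πr² = σ·4πr²·T⁴ ⇒ S = 4σT⁴/(1−a).
S = 4·5.67×10⁻⁸·(404)⁴/1.00 = 6042 W/m².
Flux falls as S = L/(4πd²), so d = √(L/(4πS)) = √(4.37×10²⁹/(4π·6042)).

d ≈ 2.40×10¹² m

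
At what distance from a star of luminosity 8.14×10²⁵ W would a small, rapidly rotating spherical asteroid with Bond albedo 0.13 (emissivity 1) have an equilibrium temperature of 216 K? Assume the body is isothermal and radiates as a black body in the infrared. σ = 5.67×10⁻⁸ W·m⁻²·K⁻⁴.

For an isothermal black-emitting sphere, (1−a)S·πr² = σ·4πr²·T⁴ ⇒ S = 4σT⁴/(1−a).
S = 4·5.67×10⁻⁸·(216)⁴/0.870 = 567.5 W/m².
Flux falls as S = L/(4πd²), so d = √(L/(4πS)) = √(8.14×10²⁵/(4π·567.5)).

d ≈ 1.07×10¹¹ m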